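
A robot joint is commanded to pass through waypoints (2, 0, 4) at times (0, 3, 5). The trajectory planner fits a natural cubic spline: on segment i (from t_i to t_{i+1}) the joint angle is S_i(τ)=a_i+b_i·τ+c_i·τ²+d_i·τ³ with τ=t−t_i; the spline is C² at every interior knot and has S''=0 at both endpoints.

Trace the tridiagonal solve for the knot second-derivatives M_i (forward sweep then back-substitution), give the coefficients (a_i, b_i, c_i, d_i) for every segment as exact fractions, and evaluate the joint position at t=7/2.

Δ: Δ0=-2/3, Δ1=2
row 1: diag=10, rhs=16; c'=1/5, d'=8/5
back: M1=8/5
M: M0=0, M1=8/5, M2=0
seg 0: a=2, c=M0/2=0, d=(M1−M0)/(6·3)=4/45, b=Δ0−h0·(2M0+M1)/6=-22/15
seg 1: a=0, c=M1/2=4/5, d=(M2−M1)/(6·2)=-2/15, b=Δ1−h1·(2M1+M2)/6=14/15
t_q=7/2 → seg 1, τ=1/2; S=0+14/15·τ+4/5·τ²+-2/15·τ³=13/20

  seg 0: a=2 b=-22/15 c=0 d=4/45
  seg 1: a=0 b=14/15 c=4/5 d=-2/15
S(7/2) = 13/20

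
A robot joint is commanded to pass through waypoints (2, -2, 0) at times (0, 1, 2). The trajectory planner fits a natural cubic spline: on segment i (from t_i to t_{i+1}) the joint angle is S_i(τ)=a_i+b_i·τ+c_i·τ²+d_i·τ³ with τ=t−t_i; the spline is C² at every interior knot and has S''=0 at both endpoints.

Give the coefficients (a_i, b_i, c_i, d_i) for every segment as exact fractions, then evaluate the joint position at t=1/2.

  seg 0: a=2 b=-11/2 c=0 d=3/2
  seg 1: a=-2 b=-1 c=9/2 d=-3/2
S(1/2) = -9/16

Δ: Δ0=-4, Δ1=2
row 1: diag=4, rhs=36; c'=1/4, d'=9
back: M1=9
M: M0=0, M1=9, M2=0
seg 0: a=2, c=M0/2=0, d=(M1−M0)/(6·1)=3/2, b=Δ0−h0·(2M0+M1)/6=-11/2
seg 1: a=-2, c=M1/2=9/2, d=(M2−M1)/(6·1)=-3/2, b=Δ1−h1·(2M1+M2)/6=-1
t_q=1/2 → seg 0, τ=1/2; S=2+-11/2·τ+0·τ²+3/2·τ³=-9/16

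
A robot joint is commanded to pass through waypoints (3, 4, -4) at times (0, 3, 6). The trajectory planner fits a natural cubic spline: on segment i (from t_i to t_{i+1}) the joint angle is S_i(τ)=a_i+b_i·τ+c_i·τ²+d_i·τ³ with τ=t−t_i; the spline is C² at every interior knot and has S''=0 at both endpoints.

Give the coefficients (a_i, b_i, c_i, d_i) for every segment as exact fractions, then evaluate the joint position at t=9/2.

Δ: Δ0=1/3, Δ1=-8/3
row 1: diag=12, rhs=-18; c'=1/4, d'=-3/2
back: M1=-3/2
M: M0=0, M1=-3/2, M2=0
seg 0: a=3, c=M0/2=0, d=(M1−M0)/(6·3)=-1/12, b=Δ0−h0·(2M0+M1)/6=13/12
seg 1: a=4, c=M1/2=-3/4, d=(M2−M1)/(6·3)=1/12, b=Δ1−h1·(2M1+M2)/6=-7/6
t_q=9/2 → seg 1, τ=3/2; S=4+-7/6·τ+-3/4·τ²+1/12·τ³=27/32

  seg 0: a=3 b=13/12 c=0 d=-1/12
  seg 1: a=4 b=-7/6 c=-3/4 d=1/12
S(9/2) = 27/32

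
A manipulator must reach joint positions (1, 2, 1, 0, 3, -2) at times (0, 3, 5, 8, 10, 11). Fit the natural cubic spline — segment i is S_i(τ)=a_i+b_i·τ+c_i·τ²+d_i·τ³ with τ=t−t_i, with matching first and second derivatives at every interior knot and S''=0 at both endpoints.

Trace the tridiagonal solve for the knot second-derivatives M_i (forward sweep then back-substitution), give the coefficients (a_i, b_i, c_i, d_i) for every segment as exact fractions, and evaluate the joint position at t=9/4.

  seg 0: a=1 b=2501/4836 c=0 d=-889/43524
  seg 1: a=2 b=-83/2418 c=-889/4836 d=-79/3224
  seg 2: a=1 b=-1286/1209 c=-400/1209 d=2083/10881
  seg 3: a=0 b=2563/1209 c=561/403 d=-8231/9672
  seg 4: a=3 b=-6103/2418 c=-5987/1612 d=5987/4836
S(9/4) = 199213/103168

Δ: Δ0=1/3, Δ1=-1/2, Δ2=-1/3, Δ3=3/2, Δ4=-5
row 1: diag=10, rhs=-5; c'=1/5, d'=-1/2
row 2: denom=10−2·1/5=48/5; d'=(1−2·-1/2)/(48/5)=5/24
row 3: denom=10−3·5/16=145/16; d'=(11−3·5/24)/(145/16)=166/145
row 4: denom=6−2·32/145=806/145; d'=(-39−2·166/145)/(806/145)=-5987/806
back: M4=-5987/806
back: M3=166/145−32/145·-5987/806=1122/403
back: M2=5/24−5/16·1122/403=-800/1209
back: M1=-1/2−1/5·-800/1209=-889/2418
M: M0=0, M1=-889/2418, M2=-800/1209, M3=1122/403, M4=-5987/806, M5=0
seg 0: a=1, c=M0/2=0, d=(M1−M0)/(6·3)=-889/43524, b=Δ0−h0·(2M0+M1)/6=2501/4836
seg 1: a=2, c=M1/2=-889/4836, d=(M2−M1)/(6·2)=-79/3224, b=Δ1−h1·(2M1+M2)/6=-83/2418
seg 2: a=1, c=M2/2=-400/1209, d=(M3−M2)/(6·3)=2083/10881, b=Δ2−h2·(2M2+M3)/6=-1286/1209
seg 3: a=0, c=M3/2=561/403, d=(M4−M3)/(6·2)=-8231/9672, b=Δ3−h3·(2M3+M4)/6=2563/1209
seg 4: a=3, c=M4/2=-5987/1612, d=(M5−M4)/(6·1)=5987/4836, b=Δ4−h4·(2M4+M5)/6=-6103/2418
t_q=9/4 → seg 0, τ=9/4; S=1+2501/4836·τ+0·τ²+-889/43524·τ³=199213/103168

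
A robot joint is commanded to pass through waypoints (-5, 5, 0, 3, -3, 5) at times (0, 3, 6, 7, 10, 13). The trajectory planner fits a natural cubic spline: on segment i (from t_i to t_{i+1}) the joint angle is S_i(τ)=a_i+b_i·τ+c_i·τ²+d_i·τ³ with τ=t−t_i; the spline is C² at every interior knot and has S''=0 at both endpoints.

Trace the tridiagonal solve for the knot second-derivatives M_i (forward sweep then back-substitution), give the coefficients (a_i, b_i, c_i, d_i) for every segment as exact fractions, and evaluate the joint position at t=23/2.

  seg 0: a=-5 b=874/165 c=0 d=-12/55
  seg 1: a=5 b=-98/165 c=-108/55 d=53/99
  seg 2: a=0 b=343/165 c=157/55 d=-29/15
  seg 3: a=3 b=328/165 c=-162/55 d=160/297
  seg 4: a=-3 b=-188/165 c=314/165 d=-314/1485
S(23/2) = -251/220

Δ: Δ0=10/3, Δ1=-5/3, Δ2=3, Δ3=-2, Δ4=8/3
row 1: diag=12, rhs=-30; c'=1/4, d'=-5/2
row 2: denom=8−3·1/4=29/4; d'=(28−3·-5/2)/(29/4)=142/29
row 3: denom=8−1·4/29=228/29; d'=(-30−1·142/29)/(228/29)=-253/57
row 4: denom=12−3·29/76=825/76; d'=(28−3·-253/57)/(825/76)=628/165
back: M4=628/165
back: M3=-253/57−29/76·628/165=-324/55
back: M2=142/29−4/29·-324/55=314/55
back: M1=-5/2−1/4·314/55=-216/55
M: M0=0, M1=-216/55, M2=314/55, M3=-324/55, M4=628/165, M5=0
seg 0: a=-5, c=M0/2=0, d=(M1−M0)/(6·3)=-12/55, b=Δ0−h0·(2M0+M1)/6=874/165
seg 1: a=5, c=M1/2=-108/55, d=(M2−M1)/(6·3)=53/99, b=Δ1−h1·(2M1+M2)/6=-98/165
seg 2: a=0, c=M2/2=157/55, d=(M3−M2)/(6·1)=-29/15, b=Δ2−h2·(2M2+M3)/6=343/165
seg 3: a=3, c=M3/2=-162/55, d=(M4−M3)/(6·3)=160/297, b=Δ3−h3·(2M3+M4)/6=328/165
seg 4: a=-3, c=M4/2=314/165, d=(M5−M4)/(6·3)=-314/1485, b=Δ4−h4·(2M4+M5)/6=-188/165
t_q=23/2 → seg 4, τ=3/2; S=-3+-188/165·τ+314/165·τ²+-314/1485·τ³=-251/220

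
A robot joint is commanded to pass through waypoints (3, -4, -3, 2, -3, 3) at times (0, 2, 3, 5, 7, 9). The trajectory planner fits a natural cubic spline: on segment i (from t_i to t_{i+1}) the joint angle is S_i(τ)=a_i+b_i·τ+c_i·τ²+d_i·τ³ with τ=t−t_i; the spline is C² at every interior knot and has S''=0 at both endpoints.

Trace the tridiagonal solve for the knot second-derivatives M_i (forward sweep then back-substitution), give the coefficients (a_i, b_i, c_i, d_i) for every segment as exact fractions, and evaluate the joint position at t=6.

  seg 0: a=3 b=-1541/318 c=0 d=107/318
  seg 1: a=-4 b=-257/318 c=107/53 d=-67/318
  seg 2: a=-3 b=413/159 c=147/106 d=-913/1272
  seg 3: a=2 b=-149/318 c=-619/212 d=1211/1272
  seg 4: a=-3 b=-115/159 c=148/53 d=-74/159
S(6) = -185/424

Δ: Δ0=-7/2, Δ1=1, Δ2=5/2, Δ3=-5/2, Δ4=3
row 1: diag=6, rhs=27; c'=1/6, d'=9/2
row 2: denom=6−1·1/6=35/6; d'=(9−1·9/2)/(35/6)=27/35
row 3: denom=8−2·12/35=256/35; d'=(-30−2·27/35)/(256/35)=-69/16
row 4: denom=8−2·35/128=477/64; d'=(33−2·-69/16)/(477/64)=296/53
back: M4=296/53
back: M3=-69/16−35/128·296/53=-619/106
back: M2=27/35−12/35·-619/106=147/53
back: M1=9/2−1/6·147/53=214/53
M: M0=0, M1=214/53, M2=147/53, M3=-619/106, M4=296/53, M5=0
seg 0: a=3, c=M0/2=0, d=(M1−M0)/(6·2)=107/318, b=Δ0−h0·(2M0+M1)/6=-1541/318
seg 1: a=-4, c=M1/2=107/53, d=(M2−M1)/(6·1)=-67/318, b=Δ1−h1·(2M1+M2)/6=-257/318
seg 2: a=-3, c=M2/2=147/106, d=(M3−M2)/(6·2)=-913/1272, b=Δ2−h2·(2M2+M3)/6=413/159
seg 3: a=2, c=M3/2=-619/212, d=(M4−M3)/(6·2)=1211/1272, b=Δ3−h3·(2M3+M4)/6=-149/318
seg 4: a=-3, c=M4/2=148/53, d=(M5−M4)/(6·2)=-74/159, b=Δ4−h4·(2M4+M5)/6=-115/159
t_q=6 → seg 3, τ=1; S=2+-149/318·τ+-619/212·τ²+1211/1272·τ³=-185/424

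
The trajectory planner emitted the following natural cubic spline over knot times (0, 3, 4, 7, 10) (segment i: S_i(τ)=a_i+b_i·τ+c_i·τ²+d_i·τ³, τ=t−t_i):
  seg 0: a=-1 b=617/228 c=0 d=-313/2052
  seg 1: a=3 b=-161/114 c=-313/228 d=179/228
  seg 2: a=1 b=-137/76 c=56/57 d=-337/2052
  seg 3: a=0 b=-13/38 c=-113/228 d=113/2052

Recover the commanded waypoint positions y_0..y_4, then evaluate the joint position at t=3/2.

y_0 = S_0(0) = a_0 = -1
y_1 = S_1(0) = a_1 = 3
y_2 = S_2(0) = a_2 = 1
y_3 = S_3(0) = a_3 = 0
y_4 = S_3(3) = -4
t_q=3/2 is in segment 0 (τ=3/2); S_0(τ)=1547/608

y_0=-1 y_1=3 y_2=1 y_3=0 y_4=-4
S(3/2) = 1547/608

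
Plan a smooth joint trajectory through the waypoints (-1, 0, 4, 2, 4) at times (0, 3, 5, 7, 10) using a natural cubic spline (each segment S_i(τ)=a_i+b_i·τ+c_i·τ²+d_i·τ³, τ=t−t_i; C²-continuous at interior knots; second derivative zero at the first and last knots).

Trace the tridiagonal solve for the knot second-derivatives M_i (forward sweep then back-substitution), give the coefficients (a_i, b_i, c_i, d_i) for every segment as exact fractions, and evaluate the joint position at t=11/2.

  seg 0: a=-1 b=-17/36 c=0 d=29/324
  seg 1: a=0 b=35/18 c=29/36 d=-7/18
  seg 2: a=4 b=1/2 c=-55/36 d=7/18
  seg 3: a=2 b=-17/18 c=29/36 d=-29/324
S(11/2) = 47/12

Δ: Δ0=1/3, Δ1=2, Δ2=-1, Δ3=2/3
row 1: diag=10, rhs=10; c'=1/5, d'=1
row 2: denom=8−2·1/5=38/5; d'=(-18−2·1)/(38/5)=-50/19
row 3: denom=10−2·5/19=180/19; d'=(10−2·-50/19)/(180/19)=29/18
back: M3=29/18
back: M2=-50/19−5/19·29/18=-55/18
back: M1=1−1/5·-55/18=29/18
M: M0=0, M1=29/18, M2=-55/18, M3=29/18, M4=0
seg 0: a=-1, c=M0/2=0, d=(M1−M0)/(6·3)=29/324, b=Δ0−h0·(2M0+M1)/6=-17/36
seg 1: a=0, c=M1/2=29/36, d=(M2−M1)/(6·2)=-7/18, b=Δ1−h1·(2M1+M2)/6=35/18
seg 2: a=4, c=M2/2=-55/36, d=(M3−M2)/(6·2)=7/18, b=Δ2−h2·(2M2+M3)/6=1/2
seg 3: a=2, c=M3/2=29/36, d=(M4−M3)/(6·3)=-29/324, b=Δ3−h3·(2M3+M4)/6=-17/18
t_q=11/2 → seg 2, τ=1/2; S=4+1/2·τ+-55/36·τ²+7/18·τ³=47/12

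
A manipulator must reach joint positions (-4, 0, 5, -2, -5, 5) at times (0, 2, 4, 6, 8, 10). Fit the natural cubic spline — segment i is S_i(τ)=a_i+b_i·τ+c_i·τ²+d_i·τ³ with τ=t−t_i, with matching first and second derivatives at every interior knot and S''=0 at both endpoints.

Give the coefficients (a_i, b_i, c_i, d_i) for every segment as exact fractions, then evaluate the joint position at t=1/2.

  seg 0: a=-4 b=597/418 c=0 d=239/1672
  seg 1: a=0 b=657/209 c=717/836 d=-493/836
  seg 2: a=5 b=-105/209 c=-2241/836 d=13/22
  seg 3: a=-2 b=-864/209 c=723/836 d=189/836
  seg 4: a=-5 b=426/209 c=1857/836 d=-619/1672
S(1/2) = -43713/13376

Δ: Δ0=2, Δ1=5/2, Δ2=-7/2, Δ3=-3/2, Δ4=5
row 1: diag=8, rhs=3; c'=1/4, d'=3/8
row 2: denom=8−2·1/4=15/2; d'=(-36−2·3/8)/(15/2)=-49/10
row 3: denom=8−2·4/15=112/15; d'=(12−2·-49/10)/(112/15)=327/112
row 4: denom=8−2·15/56=209/28; d'=(39−2·327/112)/(209/28)=1857/418
back: M4=1857/418
back: M3=327/112−15/56·1857/418=723/418
back: M2=-49/10−4/15·723/418=-2241/418
back: M1=3/8−1/4·-2241/418=717/418
M: M0=0, M1=717/418, M2=-2241/418, M3=723/418, M4=1857/418, M5=0
seg 0: a=-4, c=M0/2=0, d=(M1−M0)/(6·2)=239/1672, b=Δ0−h0·(2M0+M1)/6=597/418
seg 1: a=0, c=M1/2=717/836, d=(M2−M1)/(6·2)=-493/836, b=Δ1−h1·(2M1+M2)/6=657/209
seg 2: a=5, c=M2/2=-2241/836, d=(M3−M2)/(6·2)=13/22, b=Δ2−h2·(2M2+M3)/6=-105/209
seg 3: a=-2, c=M3/2=723/836, d=(M4−M3)/(6·2)=189/836, b=Δ3−h3·(2M3+M4)/6=-864/209
seg 4: a=-5, c=M4/2=1857/836, d=(M5−M4)/(6·2)=-619/1672, b=Δ4−h4·(2M4+M5)/6=426/209
t_q=1/2 → seg 0, τ=1/2; S=-4+597/418·τ+0·τ²+239/1672·τ³=-43713/13376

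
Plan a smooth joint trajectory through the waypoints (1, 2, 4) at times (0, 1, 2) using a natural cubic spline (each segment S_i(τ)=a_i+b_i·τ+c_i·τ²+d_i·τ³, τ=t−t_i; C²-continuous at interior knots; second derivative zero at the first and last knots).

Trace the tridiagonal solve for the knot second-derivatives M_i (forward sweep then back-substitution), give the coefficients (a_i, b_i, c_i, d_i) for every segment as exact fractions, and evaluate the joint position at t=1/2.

Δ: Δ0=1, Δ1=2
row 1: diag=4, rhs=6; c'=1/4, d'=3/2
back: M1=3/2
M: M0=0, M1=3/2, M2=0
seg 0: a=1, c=M0/2=0, d=(M1−M0)/(6·1)=1/4, b=Δ0−h0·(2M0+M1)/6=3/4
seg 1: a=2, c=M1/2=3/4, d=(M2−M1)/(6·1)=-1/4, b=Δ1−h1·(2M1+M2)/6=3/2
t_q=1/2 → seg 0, τ=1/2; S=1+3/4·τ+0·τ²+1/4·τ³=45/32

  seg 0: a=1 b=3/4 c=0 d=1/4
  seg 1: a=2 b=3/2 c=3/4 d=-1/4
S(1/2) = 45/32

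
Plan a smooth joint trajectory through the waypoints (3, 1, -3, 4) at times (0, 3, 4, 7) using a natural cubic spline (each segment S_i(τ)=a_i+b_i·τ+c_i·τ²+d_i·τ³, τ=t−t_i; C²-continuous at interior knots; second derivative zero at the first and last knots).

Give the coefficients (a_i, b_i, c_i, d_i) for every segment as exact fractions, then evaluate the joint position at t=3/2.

Δ: Δ0=-2/3, Δ1=-4, Δ2=7/3
row 1: diag=8, rhs=-20; c'=1/8, d'=-5/2
row 2: denom=8−1·1/8=63/8; d'=(38−1·-5/2)/(63/8)=36/7
back: M2=36/7
back: M1=-5/2−1/8·36/7=-22/7
M: M0=0, M1=-22/7, M2=36/7, M3=0
seg 0: a=3, c=M0/2=0, d=(M1−M0)/(6·3)=-11/63, b=Δ0−h0·(2M0+M1)/6=19/21
seg 1: a=1, c=M1/2=-11/7, d=(M2−M1)/(6·1)=29/21, b=Δ1−h1·(2M1+M2)/6=-80/21
seg 2: a=-3, c=M2/2=18/7, d=(M3−M2)/(6·3)=-2/7, b=Δ2−h2·(2M2+M3)/6=-59/21
t_q=3/2 → seg 0, τ=3/2; S=3+19/21·τ+0·τ²+-11/63·τ³=211/56

  seg 0: a=3 b=19/21 c=0 d=-11/63
  seg 1: a=1 b=-80/21 c=-11/7 d=29/21
  seg 2: a=-3 b=-59/21 c=18/7 d=-2/7
S(3/2) = 211/56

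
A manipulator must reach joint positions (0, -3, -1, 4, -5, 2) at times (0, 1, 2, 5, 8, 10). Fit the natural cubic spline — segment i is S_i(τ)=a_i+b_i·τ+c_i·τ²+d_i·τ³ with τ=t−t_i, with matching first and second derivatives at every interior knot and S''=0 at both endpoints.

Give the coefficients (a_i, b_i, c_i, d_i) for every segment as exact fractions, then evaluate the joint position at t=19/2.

  seg 0: a=0 b=-2011/474 c=0 d=589/474
  seg 1: a=-3 b=-122/237 c=589/158 d=-575/474
  seg 2: a=-1 b=1565/474 c=7/79 d=-901/4266
  seg 3: a=4 b=-443/237 c=-859/474 d=2041/4266
  seg 4: a=-5 b=83/474 c=197/79 d=-197/474
S(19/2) = -669/1264

Δ: Δ0=-3, Δ1=2, Δ2=5/3, Δ3=-3, Δ4=7/2
row 1: diag=4, rhs=30; c'=1/4, d'=15/2
row 2: denom=8−1·1/4=31/4; d'=(-2−1·15/2)/(31/4)=-38/31
row 3: denom=12−3·12/31=336/31; d'=(-28−3·-38/31)/(336/31)=-377/168
row 4: denom=10−3·31/112=1027/112; d'=(39−3·-377/168)/(1027/112)=394/79
back: M4=394/79
back: M3=-377/168−31/112·394/79=-859/237
back: M2=-38/31−12/31·-859/237=14/79
back: M1=15/2−1/4·14/79=589/79
M: M0=0, M1=589/79, M2=14/79, M3=-859/237, M4=394/79, M5=0
seg 0: a=0, c=M0/2=0, d=(M1−M0)/(6·1)=589/474, b=Δ0−h0·(2M0+M1)/6=-2011/474
seg 1: a=-3, c=M1/2=589/158, d=(M2−M1)/(6·1)=-575/474, b=Δ1−h1·(2M1+M2)/6=-122/237
seg 2: a=-1, c=M2/2=7/79, d=(M3−M2)/(6·3)=-901/4266, b=Δ2−h2·(2M2+M3)/6=1565/474
seg 3: a=4, c=M3/2=-859/474, d=(M4−M3)/(6·3)=2041/4266, b=Δ3−h3·(2M3+M4)/6=-443/237
seg 4: a=-5, c=M4/2=197/79, d=(M5−M4)/(6·2)=-197/474, b=Δ4−h4·(2M4+M5)/6=83/474
t_q=19/2 → seg 4, τ=3/2; S=-5+83/474·τ+197/79·τ²+-197/474·τ³=-669/1264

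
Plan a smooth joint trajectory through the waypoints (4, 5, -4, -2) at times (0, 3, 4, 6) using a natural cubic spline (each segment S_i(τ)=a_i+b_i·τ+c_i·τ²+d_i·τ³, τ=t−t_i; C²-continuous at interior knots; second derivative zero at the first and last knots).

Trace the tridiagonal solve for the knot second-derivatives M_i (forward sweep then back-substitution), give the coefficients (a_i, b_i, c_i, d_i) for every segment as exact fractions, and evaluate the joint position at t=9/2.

Δ: Δ0=1/3, Δ1=-9, Δ2=1
row 1: diag=8, rhs=-56; c'=1/8, d'=-7
row 2: denom=6−1·1/8=47/8; d'=(60−1·-7)/(47/8)=536/47
back: M2=536/47
back: M1=-7−1/8·536/47=-396/47
M: M0=0, M1=-396/47, M2=536/47, M3=0
seg 0: a=4, c=M0/2=0, d=(M1−M0)/(6·3)=-22/47, b=Δ0−h0·(2M0+M1)/6=641/141
seg 1: a=5, c=M1/2=-198/47, d=(M2−M1)/(6·1)=466/141, b=Δ1−h1·(2M1+M2)/6=-1141/141
seg 2: a=-4, c=M2/2=268/47, d=(M3−M2)/(6·2)=-134/141, b=Δ2−h2·(2M2+M3)/6=-931/141
t_q=9/2 → seg 2, τ=1/2; S=-4+-931/141·τ+268/47·τ²+-134/141·τ³=-1127/188

  seg 0: a=4 b=641/141 c=0 d=-22/47
  seg 1: a=5 b=-1141/141 c=-198/47 d=466/141
  seg 2: a=-4 b=-931/141 c=268/47 d=-134/141
S(9/2) = -1127/188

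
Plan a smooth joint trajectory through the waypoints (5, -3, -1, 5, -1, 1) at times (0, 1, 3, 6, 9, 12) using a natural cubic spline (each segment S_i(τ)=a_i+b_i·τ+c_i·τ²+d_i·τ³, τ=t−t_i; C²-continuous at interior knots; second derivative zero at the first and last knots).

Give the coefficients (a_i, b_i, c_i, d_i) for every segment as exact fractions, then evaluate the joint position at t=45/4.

  seg 0: a=5 b=-5489/576 c=0 d=881/576
  seg 1: a=-3 b=-1423/288 c=881/192 d=-233/288
  seg 2: a=-1 b=1067/288 c=-17/64 d=-523/5184
  seg 3: a=5 b=-353/576 c=-169/144 d=1229/5184
  seg 4: a=-1 b=-361/288 c=553/576 d=-553/5184
S(45/4) = -717/4096

Δ: Δ0=-8, Δ1=1, Δ2=2, Δ3=-2, Δ4=2/3
row 1: diag=6, rhs=54; c'=1/3, d'=9
row 2: denom=10−2·1/3=28/3; d'=(6−2·9)/(28/3)=-9/7
row 3: denom=12−3·9/28=309/28; d'=(-24−3·-9/7)/(309/28)=-188/103
row 4: denom=12−3·28/103=1152/103; d'=(16−3·-188/103)/(1152/103)=553/288
back: M4=553/288
back: M3=-188/103−28/103·553/288=-169/72
back: M2=-9/7−9/28·-169/72=-17/32
back: M1=9−1/3·-17/32=881/96
M: M0=0, M1=881/96, M2=-17/32, M3=-169/72, M4=553/288, M5=0
seg 0: a=5, c=M0/2=0, d=(M1−M0)/(6·1)=881/576, b=Δ0−h0·(2M0+M1)/6=-5489/576
seg 1: a=-3, c=M1/2=881/192, d=(M2−M1)/(6·2)=-233/288, b=Δ1−h1·(2M1+M2)/6=-1423/288
seg 2: a=-1, c=M2/2=-17/64, d=(M3−M2)/(6·3)=-523/5184, b=Δ2−h2·(2M2+M3)/6=1067/288
seg 3: a=5, c=M3/2=-169/144, d=(M4−M3)/(6·3)=1229/5184, b=Δ3−h3·(2M3+M4)/6=-353/576
seg 4: a=-1, c=M4/2=553/576, d=(M5−M4)/(6·3)=-553/5184, b=Δ4−h4·(2M4+M5)/6=-361/288
t_q=45/4 → seg 4, τ=9/4; S=-1+-361/288·τ+553/576·τ²+-553/5184·τ³=-717/4096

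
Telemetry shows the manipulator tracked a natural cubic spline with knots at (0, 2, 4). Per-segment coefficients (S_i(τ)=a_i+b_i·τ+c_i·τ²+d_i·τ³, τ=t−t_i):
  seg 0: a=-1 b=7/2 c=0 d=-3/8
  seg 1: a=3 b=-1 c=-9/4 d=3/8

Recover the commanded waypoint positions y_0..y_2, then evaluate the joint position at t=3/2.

y_0=-1 y_1=3 y_2=-5
S(3/2) = 191/64

y_0 = S_0(0) = a_0 = -1
y_1 = S_1(0) = a_1 = 3
y_2 = S_1(2) = -5
t_q=3/2 is in segment 0 (τ=3/2); S_0(τ)=191/64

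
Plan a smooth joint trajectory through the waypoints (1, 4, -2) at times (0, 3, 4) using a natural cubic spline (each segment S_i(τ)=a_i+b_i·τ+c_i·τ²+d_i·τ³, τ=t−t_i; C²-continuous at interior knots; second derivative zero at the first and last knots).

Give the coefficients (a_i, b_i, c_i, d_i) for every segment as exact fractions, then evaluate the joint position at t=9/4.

  seg 0: a=1 b=29/8 c=0 d=-7/24
  seg 1: a=4 b=-17/4 c=-21/8 d=7/8
S(9/4) = 2987/512

Δ: Δ0=1, Δ1=-6
row 1: diag=8, rhs=-42; c'=1/8, d'=-21/4
back: M1=-21/4
M: M0=0, M1=-21/4, M2=0
seg 0: a=1, c=M0/2=0, d=(M1−M0)/(6·3)=-7/24, b=Δ0−h0·(2M0+M1)/6=29/8
seg 1: a=4, c=M1/2=-21/8, d=(M2−M1)/(6·1)=7/8, b=Δ1−h1·(2M1+M2)/6=-17/4
t_q=9/4 → seg 0, τ=9/4; S=1+29/8·τ+0·τ²+-7/24·τ³=2987/512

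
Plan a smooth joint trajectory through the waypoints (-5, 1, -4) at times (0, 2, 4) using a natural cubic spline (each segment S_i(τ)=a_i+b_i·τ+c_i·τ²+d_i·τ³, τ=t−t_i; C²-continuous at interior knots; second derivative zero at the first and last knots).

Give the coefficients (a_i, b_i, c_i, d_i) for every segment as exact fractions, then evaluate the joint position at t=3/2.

  seg 0: a=-5 b=35/8 c=0 d=-11/32
  seg 1: a=1 b=1/4 c=-33/16 d=11/32
S(3/2) = 103/256

Δ: Δ0=3, Δ1=-5/2
row 1: diag=8, rhs=-33; c'=1/4, d'=-33/8
back: M1=-33/8
M: M0=0, M1=-33/8, M2=0
seg 0: a=-5, c=M0/2=0, d=(M1−M0)/(6·2)=-11/32, b=Δ0−h0·(2M0+M1)/6=35/8
seg 1: a=1, c=M1/2=-33/16, d=(M2−M1)/(6·2)=11/32, b=Δ1−h1·(2M1+M2)/6=1/4
t_q=3/2 → seg 0, τ=3/2; S=-5+35/8·τ+0·τ²+-11/32·τ³=103/256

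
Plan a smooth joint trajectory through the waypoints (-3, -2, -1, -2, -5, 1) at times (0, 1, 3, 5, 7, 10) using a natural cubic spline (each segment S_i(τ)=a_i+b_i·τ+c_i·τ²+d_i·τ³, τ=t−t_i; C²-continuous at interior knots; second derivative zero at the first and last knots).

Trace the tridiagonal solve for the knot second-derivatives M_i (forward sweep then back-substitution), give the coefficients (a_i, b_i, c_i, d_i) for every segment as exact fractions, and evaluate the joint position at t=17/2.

Δ: Δ0=1, Δ1=1/2, Δ2=-1/2, Δ3=-3/2, Δ4=2
row 1: diag=6, rhs=-3; c'=1/3, d'=-1/2
row 2: denom=8−2·1/3=22/3; d'=(-6−2·-1/2)/(22/3)=-15/22
row 3: denom=8−2·3/11=82/11; d'=(-6−2·-15/22)/(82/11)=-51/82
row 4: denom=10−2·11/41=388/41; d'=(21−2·-51/82)/(388/41)=228/97
back: M4=228/97
back: M3=-51/82−11/41·228/97=-243/194
back: M2=-15/22−3/11·-243/194=-33/97
back: M1=-1/2−1/3·-33/97=-75/194
M: M0=0, M1=-75/194, M2=-33/97, M3=-243/194, M4=228/97, M5=0
seg 0: a=-3, c=M0/2=0, d=(M1−M0)/(6·1)=-25/388, b=Δ0−h0·(2M0+M1)/6=413/388
seg 1: a=-2, c=M1/2=-75/388, d=(M2−M1)/(6·2)=3/776, b=Δ1−h1·(2M1+M2)/6=169/194
seg 2: a=-1, c=M2/2=-33/194, d=(M3−M2)/(6·2)=-59/776, b=Δ2−h2·(2M2+M3)/6=14/97
seg 3: a=-2, c=M3/2=-243/388, d=(M4−M3)/(6·2)=233/776, b=Δ3−h3·(2M3+M4)/6=-281/194
seg 4: a=-5, c=M4/2=114/97, d=(M5−M4)/(6·3)=-38/291, b=Δ4−h4·(2M4+M5)/6=-34/97
t_q=17/2 → seg 4, τ=3/2; S=-5+-34/97·τ+114/97·τ²+-38/291·τ³=-1289/388

  seg 0: a=-3 b=413/388 c=0 d=-25/388
  seg 1: a=-2 b=169/194 c=-75/388 d=3/776
  seg 2: a=-1 b=14/97 c=-33/194 d=-59/776
  seg 3: a=-2 b=-281/194 c=-243/388 d=233/776
  seg 4: a=-5 b=-34/97 c=114/97 d=-38/291
S(17/2) = -1289/388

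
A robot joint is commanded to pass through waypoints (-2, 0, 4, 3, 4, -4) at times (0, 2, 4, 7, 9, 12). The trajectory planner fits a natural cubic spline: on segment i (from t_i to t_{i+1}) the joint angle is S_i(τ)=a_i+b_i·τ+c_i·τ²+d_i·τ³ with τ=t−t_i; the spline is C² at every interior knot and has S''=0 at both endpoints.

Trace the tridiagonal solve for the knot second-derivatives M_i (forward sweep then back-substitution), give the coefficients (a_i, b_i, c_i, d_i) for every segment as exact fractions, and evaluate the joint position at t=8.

Δ: Δ0=1, Δ1=2, Δ2=-1/3, Δ3=1/2, Δ4=-8/3
row 1: diag=8, rhs=6; c'=1/4, d'=3/4
row 2: denom=10−2·1/4=19/2; d'=(-14−2·3/4)/(19/2)=-31/19
row 3: denom=10−3·6/19=172/19; d'=(5−3·-31/19)/(172/19)=47/43
row 4: denom=10−2·19/86=411/43; d'=(-19−2·47/43)/(411/43)=-911/411
back: M4=-911/411
back: M3=47/43−19/86·-911/411=1301/822
back: M2=-31/19−6/19·1301/822=-292/137
back: M1=3/4−1/4·-292/137=703/548
M: M0=0, M1=703/548, M2=-292/137, M3=1301/822, M4=-911/411, M5=0
seg 0: a=-2, c=M0/2=0, d=(M1−M0)/(6·2)=703/6576, b=Δ0−h0·(2M0+M1)/6=941/1644
seg 1: a=0, c=M1/2=703/1096, d=(M2−M1)/(6·2)=-1871/6576, b=Δ1−h1·(2M1+M2)/6=1525/822
seg 2: a=4, c=M2/2=-146/137, d=(M3−M2)/(6·3)=3053/14796, b=Δ2−h2·(2M2+M3)/6=1655/1644
seg 3: a=3, c=M3/2=1301/1644, d=(M4−M3)/(6·2)=-347/1096, b=Δ3−h3·(2M3+M4)/6=151/822
seg 4: a=4, c=M4/2=-911/822, d=(M5−M4)/(6·3)=911/7398, b=Δ4−h4·(2M4+M5)/6=-185/411
t_q=8 → seg 3, τ=1; S=3+151/822·τ+1301/1644·τ²+-347/1096·τ³=12029/3288

  seg 0: a=-2 b=941/1644 c=0 d=703/6576
  seg 1: a=0 b=1525/822 c=703/1096 d=-1871/6576
  seg 2: a=4 b=1655/1644 c=-146/137 d=3053/14796
  seg 3: a=3 b=151/822 c=1301/1644 d=-347/1096
  seg 4: a=4 b=-185/411 c=-911/822 d=911/7398
S(8) = 12029/3288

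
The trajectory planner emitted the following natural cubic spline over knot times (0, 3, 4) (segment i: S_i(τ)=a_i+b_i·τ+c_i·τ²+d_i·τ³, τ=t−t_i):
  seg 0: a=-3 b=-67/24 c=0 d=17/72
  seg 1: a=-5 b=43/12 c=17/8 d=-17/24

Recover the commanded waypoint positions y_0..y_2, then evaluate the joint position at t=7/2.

y_0=-3 y_1=-5 y_2=0
S(7/2) = -177/64

y_0 = S_0(0) = a_0 = -3
y_1 = S_1(0) = a_1 = -5
y_2 = S_1(1) = 0
t_q=7/2 is in segment 1 (τ=1/2); S_1(τ)=-177/64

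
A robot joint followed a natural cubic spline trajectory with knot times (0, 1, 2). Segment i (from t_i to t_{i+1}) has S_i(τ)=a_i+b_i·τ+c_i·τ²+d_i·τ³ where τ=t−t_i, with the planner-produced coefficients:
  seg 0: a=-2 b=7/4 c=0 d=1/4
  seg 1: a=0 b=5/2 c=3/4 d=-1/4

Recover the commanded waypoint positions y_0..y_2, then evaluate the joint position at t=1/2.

y_0=-2 y_1=0 y_2=3
S(1/2) = -35/32

y_0 = S_0(0) = a_0 = -2
y_1 = S_1(0) = a_1 = 0
y_2 = S_1(1) = 3
t_q=1/2 is in segment 0 (τ=1/2); S_0(τ)=-35/32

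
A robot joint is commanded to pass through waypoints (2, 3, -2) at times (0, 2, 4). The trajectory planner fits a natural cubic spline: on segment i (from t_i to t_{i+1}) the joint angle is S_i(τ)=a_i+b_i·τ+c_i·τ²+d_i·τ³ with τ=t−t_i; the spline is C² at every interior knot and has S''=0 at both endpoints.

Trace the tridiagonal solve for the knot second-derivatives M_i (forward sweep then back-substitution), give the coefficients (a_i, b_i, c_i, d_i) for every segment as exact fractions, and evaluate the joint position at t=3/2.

  seg 0: a=2 b=5/4 c=0 d=-3/16
  seg 1: a=3 b=-1 c=-9/8 d=3/16
S(3/2) = 415/128

Δ: Δ0=1/2, Δ1=-5/2
row 1: diag=8, rhs=-18; c'=1/4, d'=-9/4
back: M1=-9/4
M: M0=0, M1=-9/4, M2=0
seg 0: a=2, c=M0/2=0, d=(M1−M0)/(6·2)=-3/16, b=Δ0−h0·(2M0+M1)/6=5/4
seg 1: a=3, c=M1/2=-9/8, d=(M2−M1)/(6·2)=3/16, b=Δ1−h1·(2M1+M2)/6=-1
t_q=3/2 → seg 0, τ=3/2; S=2+5/4·τ+0·τ²+-3/16·τ³=415/128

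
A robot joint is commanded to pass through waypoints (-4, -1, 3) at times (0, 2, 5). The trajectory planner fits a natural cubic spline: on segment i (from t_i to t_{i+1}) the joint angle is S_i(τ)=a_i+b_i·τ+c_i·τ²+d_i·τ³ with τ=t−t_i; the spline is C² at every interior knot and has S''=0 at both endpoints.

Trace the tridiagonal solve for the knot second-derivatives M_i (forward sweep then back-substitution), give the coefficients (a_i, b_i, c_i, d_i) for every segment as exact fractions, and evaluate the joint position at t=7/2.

  seg 0: a=-4 b=23/15 c=0 d=-1/120
  seg 1: a=-1 b=43/30 c=-1/20 d=1/180
S(7/2) = 169/160

Δ: Δ0=3/2, Δ1=4/3
row 1: diag=10, rhs=-1; c'=3/10, d'=-1/10
back: M1=-1/10
M: M0=0, M1=-1/10, M2=0
seg 0: a=-4, c=M0/2=0, d=(M1−M0)/(6·2)=-1/120, b=Δ0−h0·(2M0+M1)/6=23/15
seg 1: a=-1, c=M1/2=-1/20, d=(M2−M1)/(6·3)=1/180, b=Δ1−h1·(2M1+M2)/6=43/30
t_q=7/2 → seg 1, τ=3/2; S=-1+43/30·τ+-1/20·τ²+1/180·τ³=169/160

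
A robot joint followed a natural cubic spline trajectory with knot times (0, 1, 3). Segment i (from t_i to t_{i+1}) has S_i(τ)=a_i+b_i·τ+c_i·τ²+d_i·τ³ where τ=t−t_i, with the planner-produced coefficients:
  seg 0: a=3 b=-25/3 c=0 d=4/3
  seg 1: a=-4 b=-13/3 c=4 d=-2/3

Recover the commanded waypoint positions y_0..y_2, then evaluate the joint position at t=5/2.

y_0 = S_0(0) = a_0 = 3
y_1 = S_1(0) = a_1 = -4
y_2 = S_1(2) = -2
t_q=5/2 is in segment 1 (τ=3/2); S_1(τ)=-15/4

y_0=3 y_1=-4 y_2=-2
S(5/2) = -15/4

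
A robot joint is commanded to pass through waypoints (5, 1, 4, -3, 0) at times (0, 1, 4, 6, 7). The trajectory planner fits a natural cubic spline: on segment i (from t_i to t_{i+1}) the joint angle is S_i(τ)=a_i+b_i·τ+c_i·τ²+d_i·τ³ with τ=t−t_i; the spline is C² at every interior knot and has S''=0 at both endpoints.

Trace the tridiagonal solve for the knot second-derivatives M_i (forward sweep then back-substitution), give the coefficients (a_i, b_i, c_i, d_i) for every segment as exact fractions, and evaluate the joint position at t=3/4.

Δ: Δ0=-4, Δ1=1, Δ2=-7/2, Δ3=3
row 1: diag=8, rhs=30; c'=3/8, d'=15/4
row 2: denom=10−3·3/8=71/8; d'=(-27−3·15/4)/(71/8)=-306/71
row 3: denom=6−2·16/71=394/71; d'=(39−2·-306/71)/(394/71)=3381/394
back: M3=3381/394
back: M2=-306/71−16/71·3381/394=-1230/197
back: M1=15/4−3/8·-1230/197=1200/197
M: M0=0, M1=1200/197, M2=-1230/197, M3=3381/394, M4=0
seg 0: a=5, c=M0/2=0, d=(M1−M0)/(6·1)=200/197, b=Δ0−h0·(2M0+M1)/6=-988/197
seg 1: a=1, c=M1/2=600/197, d=(M2−M1)/(6·3)=-135/197, b=Δ1−h1·(2M1+M2)/6=-388/197
seg 2: a=4, c=M2/2=-615/197, d=(M3−M2)/(6·2)=1947/1576, b=Δ2−h2·(2M2+M3)/6=-433/197
seg 3: a=-3, c=M3/2=3381/788, d=(M4−M3)/(6·1)=-1127/788, b=Δ3−h3·(2M3+M4)/6=55/394
t_q=3/4 → seg 0, τ=3/4; S=5+-988/197·τ+0·τ²+200/197·τ³=2627/1576

  seg 0: a=5 b=-988/197 c=0 d=200/197
  seg 1: a=1 b=-388/197 c=600/197 d=-135/197
  seg 2: a=4 b=-433/197 c=-615/197 d=1947/1576
  seg 3: a=-3 b=55/394 c=3381/788 d=-1127/788
S(3/4) = 2627/1576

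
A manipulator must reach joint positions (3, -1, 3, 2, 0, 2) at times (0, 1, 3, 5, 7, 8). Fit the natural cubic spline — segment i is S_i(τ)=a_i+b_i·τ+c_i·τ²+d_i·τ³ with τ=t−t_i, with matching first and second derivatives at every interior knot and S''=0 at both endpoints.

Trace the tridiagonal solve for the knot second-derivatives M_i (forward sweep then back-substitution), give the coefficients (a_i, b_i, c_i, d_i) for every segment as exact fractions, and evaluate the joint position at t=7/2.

  seg 0: a=3 b=-1165/224 c=0 d=269/224
  seg 1: a=-1 b=-179/112 c=807/224 d=-101/112
  seg 2: a=3 b=223/112 c=-405/224 d=9/32
  seg 3: a=2 b=-209/112 c=-27/224 d=31/112
  seg 4: a=0 b=109/112 c=345/224 d=-115/224
S(7/2) = 6413/1792

Δ: Δ0=-4, Δ1=2, Δ2=-1/2, Δ3=-1, Δ4=2
row 1: diag=6, rhs=36; c'=1/3, d'=6
row 2: denom=8−2·1/3=22/3; d'=(-15−2·6)/(22/3)=-81/22
row 3: denom=8−2·3/11=82/11; d'=(-3−2·-81/22)/(82/11)=24/41
row 4: denom=6−2·11/41=224/41; d'=(18−2·24/41)/(224/41)=345/112
back: M4=345/112
back: M3=24/41−11/41·345/112=-27/112
back: M2=-81/22−3/11·-27/112=-405/112
back: M1=6−1/3·-405/112=807/112
M: M0=0, M1=807/112, M2=-405/112, M3=-27/112, M4=345/112, M5=0
seg 0: a=3, c=M0/2=0, d=(M1−M0)/(6·1)=269/224, b=Δ0−h0·(2M0+M1)/6=-1165/224
seg 1: a=-1, c=M1/2=807/224, d=(M2−M1)/(6·2)=-101/112, b=Δ1−h1·(2M1+M2)/6=-179/112
seg 2: a=3, c=M2/2=-405/224, d=(M3−M2)/(6·2)=9/32, b=Δ2−h2·(2M2+M3)/6=223/112
seg 3: a=2, c=M3/2=-27/224, d=(M4−M3)/(6·2)=31/112, b=Δ3−h3·(2M3+M4)/6=-209/112
seg 4: a=0, c=M4/2=345/224, d=(M5−M4)/(6·1)=-115/224, b=Δ4−h4·(2M4+M5)/6=109/112
t_q=7/2 → seg 2, τ=1/2; S=3+223/112·τ+-405/224·τ²+9/32·τ³=6413/1792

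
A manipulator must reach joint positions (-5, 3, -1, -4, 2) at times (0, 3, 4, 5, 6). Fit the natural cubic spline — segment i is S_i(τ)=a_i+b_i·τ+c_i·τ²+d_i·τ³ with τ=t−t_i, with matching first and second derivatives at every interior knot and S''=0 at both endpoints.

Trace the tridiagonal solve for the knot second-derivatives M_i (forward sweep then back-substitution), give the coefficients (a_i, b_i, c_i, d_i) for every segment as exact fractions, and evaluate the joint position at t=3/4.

  seg 0: a=-5 b=1783/348 c=0 d=-95/348
  seg 1: a=3 b=-391/174 c=-285/116 d=245/348
  seg 2: a=-1 b=-1757/348 c=-10/29 d=833/348
  seg 3: a=-4 b=251/174 c=793/116 d=-793/348
S(3/4) = -9447/7424

Δ: Δ0=8/3, Δ1=-4, Δ2=-3, Δ3=6
row 1: diag=8, rhs=-40; c'=1/8, d'=-5
row 2: denom=4−1·1/8=31/8; d'=(6−1·-5)/(31/8)=88/31
row 3: denom=4−1·8/31=116/31; d'=(54−1·88/31)/(116/31)=793/58
back: M3=793/58
back: M2=88/31−8/31·793/58=-20/29
back: M1=-5−1/8·-20/29=-285/58
M: M0=0, M1=-285/58, M2=-20/29, M3=793/58, M4=0
seg 0: a=-5, c=M0/2=0, d=(M1−M0)/(6·3)=-95/348, b=Δ0−h0·(2M0+M1)/6=1783/348
seg 1: a=3, c=M1/2=-285/116, d=(M2−M1)/(6·1)=245/348, b=Δ1−h1·(2M1+M2)/6=-391/174
seg 2: a=-1, c=M2/2=-10/29, d=(M3−M2)/(6·1)=833/348, b=Δ2−h2·(2M2+M3)/6=-1757/348
seg 3: a=-4, c=M3/2=793/116, d=(M4−M3)/(6·1)=-793/348, b=Δ3−h3·(2M3+M4)/6=251/174
t_q=3/4 → seg 0, τ=3/4; S=-5+1783/348·τ+0·τ²+-95/348·τ³=-9447/7424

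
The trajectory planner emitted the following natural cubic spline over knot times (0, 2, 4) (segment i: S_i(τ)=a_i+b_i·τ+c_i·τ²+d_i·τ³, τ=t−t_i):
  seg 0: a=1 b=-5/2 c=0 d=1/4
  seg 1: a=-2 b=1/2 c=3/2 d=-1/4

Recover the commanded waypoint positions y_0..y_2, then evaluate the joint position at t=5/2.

y_0 = S_0(0) = a_0 = 1
y_1 = S_1(0) = a_1 = -2
y_2 = S_1(2) = 3
t_q=5/2 is in segment 1 (τ=1/2); S_1(τ)=-45/32

y_0=1 y_1=-2 y_2=3
S(5/2) = -45/32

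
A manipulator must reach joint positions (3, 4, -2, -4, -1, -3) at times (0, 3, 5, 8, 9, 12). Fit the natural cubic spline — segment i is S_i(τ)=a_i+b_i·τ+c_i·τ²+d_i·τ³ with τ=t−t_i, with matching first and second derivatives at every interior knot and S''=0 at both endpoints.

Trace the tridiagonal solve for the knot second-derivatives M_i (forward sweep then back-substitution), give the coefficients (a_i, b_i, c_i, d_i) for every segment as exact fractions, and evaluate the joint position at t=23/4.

  seg 0: a=3 b=637/444 c=0 d=-163/1332
  seg 1: a=4 b=-415/222 c=-163/148 d=119/444
  seg 2: a=-2 b=-679/222 c=75/148 d=43/444
  seg 3: a=-4 b=1153/444 c=51/37 d=-433/444
  seg 4: a=-1 b=539/222 c=-229/148 d=229/1332
S(23/4) = -37585/9472

Δ: Δ0=1/3, Δ1=-3, Δ2=-2/3, Δ3=3, Δ4=-2/3
row 1: diag=10, rhs=-20; c'=1/5, d'=-2
row 2: denom=10−2·1/5=48/5; d'=(14−2·-2)/(48/5)=15/8
row 3: denom=8−3·5/16=113/16; d'=(22−3·15/8)/(113/16)=262/113
row 4: denom=8−1·16/113=888/113; d'=(-22−1·262/113)/(888/113)=-229/74
back: M4=-229/74
back: M3=262/113−16/113·-229/74=102/37
back: M2=15/8−5/16·102/37=75/74
back: M1=-2−1/5·75/74=-163/74
M: M0=0, M1=-163/74, M2=75/74, M3=102/37, M4=-229/74, M5=0
seg 0: a=3, c=M0/2=0, d=(M1−M0)/(6·3)=-163/1332, b=Δ0−h0·(2M0+M1)/6=637/444
seg 1: a=4, c=M1/2=-163/148, d=(M2−M1)/(6·2)=119/444, b=Δ1−h1·(2M1+M2)/6=-415/222
seg 2: a=-2, c=M2/2=75/148, d=(M3−M2)/(6·3)=43/444, b=Δ2−h2·(2M2+M3)/6=-679/222
seg 3: a=-4, c=M3/2=51/37, d=(M4−M3)/(6·1)=-433/444, b=Δ3−h3·(2M3+M4)/6=1153/444
seg 4: a=-1, c=M4/2=-229/148, d=(M5−M4)/(6·3)=229/1332, b=Δ4−h4·(2M4+M5)/6=539/222
t_q=23/4 → seg 2, τ=3/4; S=-2+-679/222·τ+75/148·τ²+43/444·τ³=-37585/9472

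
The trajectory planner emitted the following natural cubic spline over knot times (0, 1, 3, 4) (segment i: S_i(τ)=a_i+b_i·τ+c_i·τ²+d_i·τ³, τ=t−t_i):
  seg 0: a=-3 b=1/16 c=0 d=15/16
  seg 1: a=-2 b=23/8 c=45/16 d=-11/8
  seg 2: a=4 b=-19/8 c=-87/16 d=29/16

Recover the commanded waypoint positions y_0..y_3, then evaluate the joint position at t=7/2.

y_0 = S_0(0) = a_0 = -3
y_1 = S_1(0) = a_1 = -2
y_2 = S_2(0) = a_2 = 4
y_3 = S_2(1) = -2
t_q=7/2 is in segment 2 (τ=1/2); S_2(τ)=215/128

y_0=-3 y_1=-2 y_2=4 y_3=-2
S(7/2) = 215/128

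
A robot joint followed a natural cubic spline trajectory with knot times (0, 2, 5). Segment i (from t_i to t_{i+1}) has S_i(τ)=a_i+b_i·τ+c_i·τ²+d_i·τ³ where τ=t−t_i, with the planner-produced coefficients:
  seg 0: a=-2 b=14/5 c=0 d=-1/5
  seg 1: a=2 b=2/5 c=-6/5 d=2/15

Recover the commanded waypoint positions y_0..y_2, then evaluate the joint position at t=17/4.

y_0 = S_0(0) = a_0 = -2
y_1 = S_1(0) = a_1 = 2
y_2 = S_1(3) = -4
t_q=17/4 is in segment 1 (τ=9/4); S_1(τ)=-53/32

y_0=-2 y_1=2 y_2=-4
S(17/4) = -53/32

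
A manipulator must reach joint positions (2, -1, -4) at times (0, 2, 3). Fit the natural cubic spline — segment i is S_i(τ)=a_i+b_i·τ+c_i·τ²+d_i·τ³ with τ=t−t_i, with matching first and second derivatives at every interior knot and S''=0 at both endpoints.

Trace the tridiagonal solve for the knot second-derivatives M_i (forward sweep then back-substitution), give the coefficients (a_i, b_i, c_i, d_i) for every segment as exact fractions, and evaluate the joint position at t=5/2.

  seg 0: a=2 b=-1 c=0 d=-1/8
  seg 1: a=-1 b=-5/2 c=-3/4 d=1/4
S(5/2) = -77/32

Δ: Δ0=-3/2, Δ1=-3
row 1: diag=6, rhs=-9; c'=1/6, d'=-3/2
back: M1=-3/2
M: M0=0, M1=-3/2, M2=0
seg 0: a=2, c=M0/2=0, d=(M1−M0)/(6·2)=-1/8, b=Δ0−h0·(2M0+M1)/6=-1
seg 1: a=-1, c=M1/2=-3/4, d=(M2−M1)/(6·1)=1/4, b=Δ1−h1·(2M1+M2)/6=-5/2
t_q=5/2 → seg 1, τ=1/2; S=-1+-5/2·τ+-3/4·τ²+1/4·τ³=-77/32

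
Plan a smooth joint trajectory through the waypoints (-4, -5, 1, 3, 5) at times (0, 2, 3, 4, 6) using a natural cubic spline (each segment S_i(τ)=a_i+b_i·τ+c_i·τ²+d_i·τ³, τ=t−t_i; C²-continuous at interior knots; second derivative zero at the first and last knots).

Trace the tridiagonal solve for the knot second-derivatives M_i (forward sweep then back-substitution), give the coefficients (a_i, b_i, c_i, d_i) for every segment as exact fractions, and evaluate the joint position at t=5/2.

Δ: Δ0=-1/2, Δ1=6, Δ2=2, Δ3=1
row 1: diag=6, rhs=39; c'=1/6, d'=13/2
row 2: denom=4−1·1/6=23/6; d'=(-24−1·13/2)/(23/6)=-183/23
row 3: denom=6−1·6/23=132/23; d'=(-6−1·-183/23)/(132/23)=15/44
back: M3=15/44
back: M2=-183/23−6/23·15/44=-177/22
back: M1=13/2−1/6·-177/22=345/44
M: M0=0, M1=345/44, M2=-177/22, M3=15/44, M4=0
seg 0: a=-4, c=M0/2=0, d=(M1−M0)/(6·2)=115/176, b=Δ0−h0·(2M0+M1)/6=-137/44
seg 1: a=-5, c=M1/2=345/88, d=(M2−M1)/(6·1)=-233/88, b=Δ1−h1·(2M1+M2)/6=52/11
seg 2: a=1, c=M2/2=-177/44, d=(M3−M2)/(6·1)=123/88, b=Δ2−h2·(2M2+M3)/6=37/8
seg 3: a=3, c=M3/2=15/88, d=(M4−M3)/(6·2)=-5/176, b=Δ3−h3·(2M3+M4)/6=17/22
t_q=5/2 → seg 1, τ=1/2; S=-5+52/11·τ+345/88·τ²+-233/88·τ³=-1399/704

  seg 0: a=-4 b=-137/44 c=0 d=115/176
  seg 1: a=-5 b=52/11 c=345/88 d=-233/88
  seg 2: a=1 b=37/8 c=-177/44 d=123/88
  seg 3: a=3 b=17/22 c=15/88 d=-5/176
S(5/2) = -1399/704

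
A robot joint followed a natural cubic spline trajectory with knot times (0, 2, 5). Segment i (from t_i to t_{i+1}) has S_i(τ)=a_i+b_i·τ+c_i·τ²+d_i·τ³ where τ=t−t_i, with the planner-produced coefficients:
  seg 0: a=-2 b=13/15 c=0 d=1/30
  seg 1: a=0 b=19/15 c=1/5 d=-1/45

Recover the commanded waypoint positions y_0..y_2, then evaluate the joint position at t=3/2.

y_0 = S_0(0) = a_0 = -2
y_1 = S_1(0) = a_1 = 0
y_2 = S_1(3) = 5
t_q=3/2 is in segment 0 (τ=3/2); S_0(τ)=-47/80

y_0=-2 y_1=0 y_2=5
S(3/2) = -47/80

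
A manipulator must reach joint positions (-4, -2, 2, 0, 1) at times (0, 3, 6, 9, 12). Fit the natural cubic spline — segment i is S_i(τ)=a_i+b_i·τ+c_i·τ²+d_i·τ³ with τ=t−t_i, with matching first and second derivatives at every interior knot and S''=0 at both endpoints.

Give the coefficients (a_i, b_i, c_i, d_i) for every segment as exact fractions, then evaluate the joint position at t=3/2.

  seg 0: a=-4 b=55/168 c=0 d=19/504
  seg 1: a=-2 b=113/84 c=19/56 d=-173/1512
  seg 2: a=2 b=7/24 c=-29/42 d=187/1512
  seg 3: a=0 b=-43/84 c=71/168 d=-71/1512
S(3/2) = -1515/448

Δ: Δ0=2/3, Δ1=4/3, Δ2=-2/3, Δ3=1/3
row 1: diag=12, rhs=4; c'=1/4, d'=1/3
row 2: denom=12−3·1/4=45/4; d'=(-12−3·1/3)/(45/4)=-52/45
row 3: denom=12−3·4/15=56/5; d'=(6−3·-52/45)/(56/5)=71/84
back: M3=71/84
back: M2=-52/45−4/15·71/84=-29/21
back: M1=1/3−1/4·-29/21=19/28
M: M0=0, M1=19/28, M2=-29/21, M3=71/84, M4=0
seg 0: a=-4, c=M0/2=0, d=(M1−M0)/(6·3)=19/504, b=Δ0−h0·(2M0+M1)/6=55/168
seg 1: a=-2, c=M1/2=19/56, d=(M2−M1)/(6·3)=-173/1512, b=Δ1−h1·(2M1+M2)/6=113/84
seg 2: a=2, c=M2/2=-29/42, d=(M3−M2)/(6·3)=187/1512, b=Δ2−h2·(2M2+M3)/6=7/24
seg 3: a=0, c=M3/2=71/168, d=(M4−M3)/(6·3)=-71/1512, b=Δ3−h3·(2M3+M4)/6=-43/84
t_q=3/2 → seg 0, τ=3/2; S=-4+55/168·τ+0·τ²+19/504·τ³=-1515/448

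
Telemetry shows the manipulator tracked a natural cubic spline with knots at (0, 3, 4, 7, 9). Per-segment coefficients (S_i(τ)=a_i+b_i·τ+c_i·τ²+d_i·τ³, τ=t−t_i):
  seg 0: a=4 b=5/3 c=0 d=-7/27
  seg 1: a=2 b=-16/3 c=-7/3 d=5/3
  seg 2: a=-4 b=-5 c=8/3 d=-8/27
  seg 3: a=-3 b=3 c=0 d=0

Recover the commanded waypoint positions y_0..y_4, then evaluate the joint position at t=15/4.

y_0=4 y_1=2 y_2=-4 y_3=-3 y_4=3
S(15/4) = -167/64

y_0 = S_0(0) = a_0 = 4
y_1 = S_1(0) = a_1 = 2
y_2 = S_2(0) = a_2 = -4
y_3 = S_3(0) = a_3 = -3
y_4 = S_3(2) = 3
t_q=15/4 is in segment 1 (τ=3/4); S_1(τ)=-167/64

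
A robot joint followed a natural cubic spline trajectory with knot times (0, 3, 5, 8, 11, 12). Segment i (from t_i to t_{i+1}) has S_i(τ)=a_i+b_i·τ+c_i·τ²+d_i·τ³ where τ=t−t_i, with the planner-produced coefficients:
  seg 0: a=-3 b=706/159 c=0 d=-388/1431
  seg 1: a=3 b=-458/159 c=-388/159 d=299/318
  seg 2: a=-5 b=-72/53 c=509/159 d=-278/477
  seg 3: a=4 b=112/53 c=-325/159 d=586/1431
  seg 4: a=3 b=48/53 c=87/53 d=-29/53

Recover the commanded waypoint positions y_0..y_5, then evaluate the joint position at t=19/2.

y_0=-3 y_1=3 y_2=-5 y_3=4 y_4=3 y_5=5
S(19/2) = 419/106

y_0 = S_0(0) = a_0 = -3
y_1 = S_1(0) = a_1 = 3
y_2 = S_2(0) = a_2 = -5
y_3 = S_3(0) = a_3 = 4
y_4 = S_4(0) = a_4 = 3
y_5 = S_4(1) = 5
t_q=19/2 is in segment 3 (τ=3/2); S_3(τ)=419/106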